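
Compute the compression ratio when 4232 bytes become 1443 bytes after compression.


Ratio = original / compressed = 4232 / 1443 = 2.9328

2.9328


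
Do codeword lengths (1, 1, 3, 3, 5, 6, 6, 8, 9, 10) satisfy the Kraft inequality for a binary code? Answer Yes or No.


Kraft sum = sum(2^(-l_i)) = 1.3193, need <= 1. Result: violated (a binary prefix-free code with these lengths cannot exist)

No


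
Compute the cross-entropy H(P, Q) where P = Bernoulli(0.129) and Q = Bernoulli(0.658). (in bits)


H(P,Q) = -p*log2(q) - (1-p)*log2(1-q). -0.129*log2(0.658) = 0.077895; -0.871*log2(0.342) = 1.348249. H(P,Q) = 0.077895 + 1.348249 = 1.4261

1.4261 bits


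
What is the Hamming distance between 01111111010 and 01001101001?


Count differing positions: . . ^ ^ . . ^ . . ^ ^ = 5 differences

5


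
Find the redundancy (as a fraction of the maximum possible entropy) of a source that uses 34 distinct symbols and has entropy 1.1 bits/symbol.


H_max = log2(K) = log2(34) = 5.0875 bits/symbol. Redundancy = 1 - H/H_max = 1 - 1.1/5.0875 = 1 - 0.2162 = 0.7838

0.7838


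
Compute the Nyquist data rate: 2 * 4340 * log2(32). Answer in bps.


Rate = 2 * B * log2(M) = 2 * 4340 * 5.0 = 43400.0

43400.0 bps


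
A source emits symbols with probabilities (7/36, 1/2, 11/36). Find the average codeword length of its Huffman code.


Huffman construction (repeatedly merge the two least-probable nodes; each merge adds 1 bit to every symbol beneath it): 7/36 + 11/36 = 1/2; 1/2 + 1/2 = 1. Resulting codeword lengths (in the order the probabilities were given): (2, 1, 2). L_avg = sum(p_i * l_i) = 7/36*2 + 1/2*1 + 11/36*2 = 3/2 = 1.5

1.5 bits


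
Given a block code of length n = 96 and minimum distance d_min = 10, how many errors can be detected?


Detection capability = d_min - 1 = 10 - 1 = 9

9 errors


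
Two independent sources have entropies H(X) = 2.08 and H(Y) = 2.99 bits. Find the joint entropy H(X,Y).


For independent variables, H(X,Y) = H(X) + H(Y) = 2.08 + 2.99 = 5.07

5.07 bits


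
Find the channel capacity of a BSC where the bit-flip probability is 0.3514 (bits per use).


H(p) = -p*log2(p) - (1-p)*log2(1-p) = -0.3514*log2(0.3514) - 0.6486*log2(0.6486) = 0.530197 + 0.405115 = 0.9353. C = 1 - H(p) = 1 - 0.9353 = 0.0647

0.0647 bits


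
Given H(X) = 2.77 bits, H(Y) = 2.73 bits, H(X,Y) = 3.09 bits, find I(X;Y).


I(X;Y) = H(X) + H(Y) - H(X,Y) = 2.77 + 2.73 - 3.09 = 2.41

2.41 bits


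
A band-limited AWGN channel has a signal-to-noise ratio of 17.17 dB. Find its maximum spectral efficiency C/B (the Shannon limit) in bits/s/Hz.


SNR_linear = 10^(17.17/10) = 52.1195; C/B = log2(1 + SNR_linear) = log2(1 + 52.1195) = 5.7312

5.7312 bits/s/Hz


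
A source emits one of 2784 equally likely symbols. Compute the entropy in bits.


H = log2(n) = log2(2784) = 11.4429

11.4429 bits


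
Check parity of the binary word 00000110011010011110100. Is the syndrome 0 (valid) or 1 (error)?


Syndrome = XOR of all bits = 0 XOR 0 XOR 0 XOR 0 XOR 0 XOR 1 XOR 1 XOR 0 XOR 0 XOR 1 XOR 1 XOR 0 XOR 1 XOR 0 XOR 0 XOR 1 XOR 1 XOR 1 XOR 1 XOR 0 XOR 1 XOR 0 XOR 0 = 0

0


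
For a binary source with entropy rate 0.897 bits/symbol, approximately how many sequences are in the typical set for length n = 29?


log2|A_typical| = nH = 29 * 0.897 = 26.013, so |A_typical| ~ 2^26.013 = 6.772e+07

6.772e+07


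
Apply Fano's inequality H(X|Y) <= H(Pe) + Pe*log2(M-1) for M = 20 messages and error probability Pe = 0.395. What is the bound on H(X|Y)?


H(Pe) = -Pe*log2(Pe) - (1-Pe)*log2(1-Pe) = -0.395*log2(0.395) - 0.605*log2(0.605) = 0.529330 + 0.438621 = 0.968. Pe*log2(M-1) = 0.395*log2(19) = 1.677931. Bound = H(Pe) + Pe*log2(M-1) = 0.529330 + 0.438621 + 1.677931 = 2.6459

2.6459 bits


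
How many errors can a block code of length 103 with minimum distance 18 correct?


Correction capability = floor((d-1)/2) = floor((18-1)/2) = 8

8 errors


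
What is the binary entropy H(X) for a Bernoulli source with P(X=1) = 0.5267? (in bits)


H = -p*log2(p) - (1-p)*log2(1-p). -0.5267*log2(0.5267) = 0.487169; -0.4733*log2(0.4733) = 0.510773. H = 0.487169 + 0.510773 = 0.9979

0.9979 bits


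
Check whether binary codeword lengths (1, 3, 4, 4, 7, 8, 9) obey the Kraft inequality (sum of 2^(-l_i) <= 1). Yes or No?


Kraft sum = sum(2^(-l_i)) = 0.7637, need <= 1. Result: satisfied (a binary prefix-free code with these lengths exists)

Yes


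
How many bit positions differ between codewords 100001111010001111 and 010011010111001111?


Count differing positions: ^ ^ . . ^ . ^ . ^ ^ . ^ . . . . . . = 7 differences

7


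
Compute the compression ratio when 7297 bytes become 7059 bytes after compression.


Ratio = original / compressed = 7297 / 7059 = 1.0337

1.0337


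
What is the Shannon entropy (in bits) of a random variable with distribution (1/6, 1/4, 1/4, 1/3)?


H = -sum(p_i * log2(p_i)). Terms: -(1/6)*log2(1/6) = 0.430827; -(1/4)*log2(1/4) = 0.500000; -(1/4)*log2(1/4) = 0.500000; -(1/3)*log2(1/3) = 0.528321. H = 0.430827 + 0.500000 + 0.500000 + 0.528321 = 1.9591

1.9591 bits


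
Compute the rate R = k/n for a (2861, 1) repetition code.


Rate = k/n = 1/2861

1/2861


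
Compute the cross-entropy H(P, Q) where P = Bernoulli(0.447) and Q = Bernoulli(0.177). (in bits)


H(P,Q) = -p*log2(q) - (1-p)*log2(1-q). -0.447*log2(0.177) = 1.116686; -0.553*log2(0.823) = 0.155413. H(P,Q) = 1.116686 + 0.155413 = 1.2721

1.2721 bits


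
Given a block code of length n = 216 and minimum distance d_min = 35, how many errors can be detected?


Detection capability = d_min - 1 = 35 - 1 = 34

34 errors


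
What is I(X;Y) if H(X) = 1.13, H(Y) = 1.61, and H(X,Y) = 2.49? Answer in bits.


I(X;Y) = H(X) + H(Y) - H(X,Y) = 1.13 + 1.61 - 2.49 = 0.25

0.25 bits


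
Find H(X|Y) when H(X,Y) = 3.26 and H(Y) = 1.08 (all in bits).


H(X|Y) = H(X,Y) - H(Y) = 3.26 - 1.08 = 2.18

2.18 bits


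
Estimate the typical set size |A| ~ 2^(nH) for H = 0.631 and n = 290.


log2|A_typical| = nH = 290 * 0.631 = 182.99, so |A_typical| ~ 2^182.99 = 1.218e+55

1.218e+55


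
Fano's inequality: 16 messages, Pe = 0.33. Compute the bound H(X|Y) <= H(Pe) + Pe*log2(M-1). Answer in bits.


H(Pe) = -Pe*log2(Pe) - (1-Pe)*log2(1-Pe) = -0.33*log2(0.33) - 0.67*log2(0.67) = 0.527822 + 0.387104 = 0.9149. Pe*log2(M-1) = 0.33*log2(15) = 1.289274. Bound = H(Pe) + Pe*log2(M-1) = 0.527822 + 0.387104 + 1.289274 = 2.2042

2.2042 bits


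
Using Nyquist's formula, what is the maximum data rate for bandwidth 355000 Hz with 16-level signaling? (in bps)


Rate = 2 * B * log2(M) = 2 * 355000 * 4.0 = 2840000.0

2840000.0 bps


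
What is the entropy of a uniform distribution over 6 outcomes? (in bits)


H = log2(n) = log2(6) = 2.585

2.585 bits


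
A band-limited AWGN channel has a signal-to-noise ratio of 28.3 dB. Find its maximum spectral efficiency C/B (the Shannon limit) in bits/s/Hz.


SNR_linear = 10^(28.3/10) = 676.083; C/B = log2(1 + SNR_linear) = log2(1 + 676.083) = 9.4032

9.4032 bits/s/Hz


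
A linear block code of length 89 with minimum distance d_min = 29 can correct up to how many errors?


Correction capability = floor((d-1)/2) = floor((29-1)/2) = 14

14 errors


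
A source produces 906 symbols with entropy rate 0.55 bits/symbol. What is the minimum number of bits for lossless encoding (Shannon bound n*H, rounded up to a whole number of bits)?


Minimum bits >= n * H = 906 * 0.55 = 498.3, rounded up to a whole number of bits = 499

499 bits


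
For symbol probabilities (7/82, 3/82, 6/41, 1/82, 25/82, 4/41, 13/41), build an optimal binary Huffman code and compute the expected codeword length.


Huffman construction (repeatedly merge the two least-probable nodes; each merge adds 1 bit to every symbol beneath it): 1/82 + 3/82 = 2/41; 2/41 + 7/82 = 11/82; 4/41 + 11/82 = 19/82; 6/41 + 19/82 = 31/82; 25/82 + 13/41 = 51/82; 31/82 + 51/82 = 1. Resulting codeword lengths (in the order the probabilities were given): (4, 5, 2, 5, 2, 3, 2). L_avg = sum(p_i * l_i) = 7/82*4 + 3/82*5 + 6/41*2 + 1/82*5 + 25/82*2 + 4/41*3 + 13/41*2 = 99/41 = 2.4146

2.4146 bits


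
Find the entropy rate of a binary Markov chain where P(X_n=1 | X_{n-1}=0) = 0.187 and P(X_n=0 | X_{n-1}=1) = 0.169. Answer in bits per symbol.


Stationary distribution: pi_0 = p10/(p01+p10) = 0.4747, pi_1 = 0.5253. Entropy rate H' = pi_0*H(p01) + pi_1*H(p10) = 0.4747*0.6952 + 0.5253*0.6554 = 0.6743

0.6743 bits/symbol


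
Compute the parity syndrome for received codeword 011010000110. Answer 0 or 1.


Syndrome = XOR of all bits = 0 XOR 1 XOR 1 XOR 0 XOR 1 XOR 0 XOR 0 XOR 0 XOR 0 XOR 1 XOR 1 XOR 0 = 1

1


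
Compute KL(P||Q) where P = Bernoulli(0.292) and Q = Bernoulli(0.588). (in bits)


KL = p*log2(p/q) + (1-p)*log2((1-p)/(1-q)) = 0.292*log2(0.292/0.588) + 0.708*log2(0.708/0.412) = 0.2581

0.2581 bits


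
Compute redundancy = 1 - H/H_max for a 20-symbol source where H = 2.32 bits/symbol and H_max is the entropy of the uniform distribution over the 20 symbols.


H_max = log2(K) = log2(20) = 4.3219 bits/symbol. Redundancy = 1 - H/H_max = 1 - 2.32/4.3219 = 1 - 0.5368 = 0.4632

0.4632


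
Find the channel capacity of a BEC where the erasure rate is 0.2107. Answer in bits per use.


C = 1 - epsilon = 1 - 0.2107 = 0.7893

0.7893 bits


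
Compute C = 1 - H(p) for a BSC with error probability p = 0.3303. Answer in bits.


H(p) = -p*log2(p) - (1-p)*log2(1-p) = -0.3303*log2(0.3303) - 0.6697*log2(0.6697) = 0.527869 + 0.387363 = 0.9152. C = 1 - H(p) = 1 - 0.9152 = 0.0848

0.0848 bits


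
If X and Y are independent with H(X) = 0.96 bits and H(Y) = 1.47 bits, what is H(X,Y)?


For independent variables, H(X,Y) = H(X) + H(Y) = 0.96 + 1.47 = 2.43

2.43 bits


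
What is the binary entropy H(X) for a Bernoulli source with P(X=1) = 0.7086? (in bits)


H = -p*log2(p) - (1-p)*log2(1-p). -0.7086*log2(0.7086) = 0.352143; -0.2914*log2(0.2914) = 0.518379. H = 0.352143 + 0.518379 = 0.8705

0.8705 bits


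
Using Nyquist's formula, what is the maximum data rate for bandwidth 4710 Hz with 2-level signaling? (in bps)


Rate = 2 * B * log2(M) = 2 * 4710 * 1.0 = 9420.0

9420.0 bps


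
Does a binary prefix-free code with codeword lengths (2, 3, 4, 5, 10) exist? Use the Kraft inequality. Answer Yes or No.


Kraft sum = sum(2^(-l_i)) = 0.4697, need <= 1. Result: satisfied (a binary prefix-free code with these lengths exists)

Yes


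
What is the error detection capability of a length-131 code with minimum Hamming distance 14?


Detection capability = d_min - 1 = 14 - 1 = 13

13 errors


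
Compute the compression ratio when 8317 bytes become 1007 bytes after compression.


Ratio = original / compressed = 8317 / 1007 = 8.2592

8.2592


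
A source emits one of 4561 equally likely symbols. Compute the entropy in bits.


H = log2(n) = log2(4561) = 12.1551

12.1551 bits


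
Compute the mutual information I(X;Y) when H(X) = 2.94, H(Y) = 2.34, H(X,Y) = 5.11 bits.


I(X;Y) = H(X) + H(Y) - H(X,Y) = 2.94 + 2.34 - 5.11 = 0.17

0.17 bits


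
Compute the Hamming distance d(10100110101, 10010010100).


Count differing positions: . . ^ ^ . ^ . . . . ^ = 4 differences

4


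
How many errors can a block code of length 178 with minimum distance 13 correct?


Correction capability = floor((d-1)/2) = floor((13-1)/2) = 6

6 errors


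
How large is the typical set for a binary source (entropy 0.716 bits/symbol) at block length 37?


log2|A_typical| = nH = 37 * 0.716 = 26.492, so |A_typical| ~ 2^26.492 = 9.438e+07

9.438e+07


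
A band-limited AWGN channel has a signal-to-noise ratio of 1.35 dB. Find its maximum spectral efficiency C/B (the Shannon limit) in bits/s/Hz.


SNR_linear = 10^(1.35/10) = 1.3646; C/B = log2(1 + SNR_linear) = log2(1 + 1.3646) = 1.2416

1.2416 bits/s/Hz


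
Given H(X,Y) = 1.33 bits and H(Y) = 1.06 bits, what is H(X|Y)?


H(X|Y) = H(X,Y) - H(Y) = 1.33 - 1.06 = 0.27

0.27 bits


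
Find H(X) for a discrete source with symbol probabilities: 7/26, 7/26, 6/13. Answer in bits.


H = -sum(p_i * log2(p_i)). Terms: -(7/26)*log2(7/26) = 0.509677; -(7/26)*log2(7/26) = 0.509677; -(6/13)*log2(6/13) = 0.514836. H = 0.509677 + 0.509677 + 0.514836 = 1.5342

1.5342 bits


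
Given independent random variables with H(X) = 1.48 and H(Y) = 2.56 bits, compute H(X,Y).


For independent variables, H(X,Y) = H(X) + H(Y) = 1.48 + 2.56 = 4.04

4.04 bits


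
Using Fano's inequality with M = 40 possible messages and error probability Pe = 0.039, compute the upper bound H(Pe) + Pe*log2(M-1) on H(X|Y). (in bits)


H(Pe) = -Pe*log2(Pe) - (1-Pe)*log2(1-Pe) = -0.039*log2(0.039) - 0.961*log2(0.961) = 0.182535 + 0.055153 = 0.2377. Pe*log2(M-1) = 0.039*log2(39) = 0.206131. Bound = H(Pe) + Pe*log2(M-1) = 0.182535 + 0.055153 + 0.206131 = 0.4438

0.4438 bits


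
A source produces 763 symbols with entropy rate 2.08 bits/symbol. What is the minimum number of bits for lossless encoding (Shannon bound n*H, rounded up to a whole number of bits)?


Minimum bits >= n * H = 763 * 2.08 = 1587.04, rounded up to a whole number of bits = 1588

1588 bits


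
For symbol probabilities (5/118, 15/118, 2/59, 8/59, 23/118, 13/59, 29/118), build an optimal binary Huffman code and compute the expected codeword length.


Huffman construction (repeatedly merge the two least-probable nodes; each merge adds 1 bit to every symbol beneath it): 2/59 + 5/118 = 9/118; 9/118 + 15/118 = 12/59; 8/59 + 23/118 = 39/118; 12/59 + 13/59 = 25/59; 29/118 + 39/118 = 34/59; 25/59 + 34/59 = 1. Resulting codeword lengths (in the order the probabilities were given): (4, 3, 4, 3, 3, 2, 2). L_avg = sum(p_i * l_i) = 5/118*4 + 15/118*3 + 2/59*4 + 8/59*3 + 23/118*3 + 13/59*2 + 29/118*2 = 154/59 = 2.6102

2.6102 bits


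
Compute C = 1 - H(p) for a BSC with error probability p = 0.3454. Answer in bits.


H(p) = -p*log2(p) - (1-p)*log2(1-p) = -0.3454*log2(0.3454) - 0.6546*log2(0.6546) = 0.529726 + 0.400166 = 0.9299. C = 1 - H(p) = 1 - 0.9299 = 0.0701

0.0701 bits


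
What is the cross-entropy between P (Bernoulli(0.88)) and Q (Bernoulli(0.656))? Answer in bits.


H(P,Q) = -p*log2(q) - (1-p)*log2(1-q). -0.88*log2(0.656) = 0.535244; -0.12*log2(0.344) = 0.184742. H(P,Q) = 0.535244 + 0.184742 = 0.72

0.72 bits


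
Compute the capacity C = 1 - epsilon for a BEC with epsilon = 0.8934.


C = 1 - epsilon = 1 - 0.8934 = 0.1066

0.1066 bits


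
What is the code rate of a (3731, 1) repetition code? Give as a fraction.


Rate = k/n = 1/3731

1/3731


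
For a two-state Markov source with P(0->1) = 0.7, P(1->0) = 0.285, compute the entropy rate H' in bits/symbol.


Stationary distribution: pi_0 = p10/(p01+p10) = 0.2893, pi_1 = 0.7107. Entropy rate H' = pi_0*H(p01) + pi_1*H(p10) = 0.2893*0.8813 + 0.7107*0.8622 = 0.8677

0.8677 bits/symbol


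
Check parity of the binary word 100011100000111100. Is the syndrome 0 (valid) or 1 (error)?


Syndrome = XOR of all bits = 1 XOR 0 XOR 0 XOR 0 XOR 1 XOR 1 XOR 1 XOR 0 XOR 0 XOR 0 XOR 0 XOR 0 XOR 1 XOR 1 XOR 1 XOR 1 XOR 0 XOR 0 = 0

0


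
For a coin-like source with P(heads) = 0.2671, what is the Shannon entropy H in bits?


H = -p*log2(p) - (1-p)*log2(1-p). -0.2671*log2(0.2671) = 0.508705; -0.7329*log2(0.7329) = 0.328568. H = 0.508705 + 0.328568 = 0.8373

0.8373 bits


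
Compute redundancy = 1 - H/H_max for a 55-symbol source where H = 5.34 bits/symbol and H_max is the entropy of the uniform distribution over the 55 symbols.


H_max = log2(K) = log2(55) = 5.7814 bits/symbol. Redundancy = 1 - H/H_max = 1 - 5.34/5.7814 = 1 - 0.9237 = 0.0763

0.0763


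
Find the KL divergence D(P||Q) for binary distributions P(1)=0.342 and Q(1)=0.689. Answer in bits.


KL = p*log2(p/q) + (1-p)*log2((1-p)/(1-q)) = 0.342*log2(0.342/0.689) + 0.658*log2(0.658/0.311) = 0.3658

0.3658 bits


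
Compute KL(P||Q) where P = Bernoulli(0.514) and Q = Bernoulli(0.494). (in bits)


KL = p*log2(p/q) + (1-p)*log2((1-p)/(1-q)) = 0.514*log2(0.514/0.494) + 0.486*log2(0.486/0.506) = 0.0012

0.0012 bits


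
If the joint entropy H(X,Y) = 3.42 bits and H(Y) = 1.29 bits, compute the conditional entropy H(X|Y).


H(X|Y) = H(X,Y) - H(Y) = 3.42 - 1.29 = 2.13

2.13 bits


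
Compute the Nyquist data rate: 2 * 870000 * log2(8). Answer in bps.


Rate = 2 * B * log2(M) = 2 * 870000 * 3.0 = 5220000.0

5220000.0 bps


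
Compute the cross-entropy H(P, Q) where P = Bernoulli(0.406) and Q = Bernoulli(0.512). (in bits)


H(P,Q) = -p*log2(q) - (1-p)*log2(1-q). -0.406*log2(0.512) = 0.392108; -0.594*log2(0.488) = 0.614818. H(P,Q) = 0.392108 + 0.614818 = 1.0069

1.0069 bits


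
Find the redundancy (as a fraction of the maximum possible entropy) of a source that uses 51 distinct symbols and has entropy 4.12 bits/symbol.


H_max = log2(K) = log2(51) = 5.6724 bits/symbol. Redundancy = 1 - H/H_max = 1 - 4.12/5.6724 = 1 - 0.7263 = 0.2737

0.2737


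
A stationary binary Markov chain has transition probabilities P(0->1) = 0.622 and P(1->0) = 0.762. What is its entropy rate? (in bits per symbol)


Stationary distribution: pi_0 = p10/(p01+p10) = 0.5506, pi_1 = 0.4494. Entropy rate H' = pi_0*H(p01) + pi_1*H(p10) = 0.5506*0.9566 + 0.4494*0.7917 = 0.8825

0.8825 bits/symbol


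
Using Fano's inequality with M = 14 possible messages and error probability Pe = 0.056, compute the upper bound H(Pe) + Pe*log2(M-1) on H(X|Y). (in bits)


H(Pe) = -Pe*log2(Pe) - (1-Pe)*log2(1-Pe) = -0.056*log2(0.056) - 0.944*log2(0.944) = 0.232872 + 0.078485 = 0.3114. Pe*log2(M-1) = 0.056*log2(13) = 0.207225. Bound = H(Pe) + Pe*log2(M-1) = 0.232872 + 0.078485 + 0.207225 = 0.5186

0.5186 bits


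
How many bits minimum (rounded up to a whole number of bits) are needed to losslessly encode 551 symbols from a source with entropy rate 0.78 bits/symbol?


Minimum bits >= n * H = 551 * 0.78 = 429.78, rounded up to a whole number of bits = 430

430 bits


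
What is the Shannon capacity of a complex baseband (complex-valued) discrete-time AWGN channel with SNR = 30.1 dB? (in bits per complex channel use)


SNR_linear = 10^(30.1/10) = 1023.293; C = log2(1 + SNR_linear) = log2(1 + 1023.293) = 10.0004

10.0004 bits/channel use


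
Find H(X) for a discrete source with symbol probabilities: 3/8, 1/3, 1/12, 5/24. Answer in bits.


H = -sum(p_i * log2(p_i)). Terms: -(3/8)*log2(3/8) = 0.530639; -(1/3)*log2(1/3) = 0.528321; -(1/12)*log2(1/12) = 0.298747; -(5/24)*log2(5/24) = 0.471466. H = 0.530639 + 0.528321 + 0.298747 + 0.471466 = 1.8292

1.8292 bits


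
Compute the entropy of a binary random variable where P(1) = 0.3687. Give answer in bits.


H = -p*log2(p) - (1-p)*log2(1-p). -0.3687*log2(0.3687) = 0.530737; -0.6313*log2(0.6313) = 0.418932. H = 0.530737 + 0.418932 = 0.9497

0.9497 bits


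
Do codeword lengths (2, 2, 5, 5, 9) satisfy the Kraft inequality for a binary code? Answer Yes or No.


Kraft sum = sum(2^(-l_i)) = 0.5645, need <= 1. Result: satisfied (a binary prefix-free code with these lengths exists)

Yes


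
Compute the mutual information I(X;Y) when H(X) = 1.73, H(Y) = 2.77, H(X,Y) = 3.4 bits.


I(X;Y) = H(X) + H(Y) - H(X,Y) = 1.73 + 2.77 - 3.4 = 1.1

1.1 bits


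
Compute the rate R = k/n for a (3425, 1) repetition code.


Rate = k/n = 1/3425

1/3425


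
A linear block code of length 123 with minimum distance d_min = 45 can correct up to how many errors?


Correction capability = floor((d-1)/2) = floor((45-1)/2) = 22

22 errors


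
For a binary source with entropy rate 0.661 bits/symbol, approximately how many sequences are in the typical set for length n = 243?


log2|A_typical| = nH = 243 * 0.661 = 160.623, so |A_typical| ~ 2^160.623 = 2.251e+48

2.251e+48


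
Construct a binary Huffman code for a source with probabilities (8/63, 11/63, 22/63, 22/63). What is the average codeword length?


Huffman construction (repeatedly merge the two least-probable nodes; each merge adds 1 bit to every symbol beneath it): 8/63 + 11/63 = 19/63; 19/63 + 22/63 = 41/63; 22/63 + 41/63 = 1. Resulting codeword lengths (in the order the probabilities were given): (3, 3, 2, 1). L_avg = sum(p_i * l_i) = 8/63*3 + 11/63*3 + 22/63*2 + 22/63*1 = 41/21 = 1.9524

1.9524 bits


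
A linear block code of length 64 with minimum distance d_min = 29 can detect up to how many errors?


Detection capability = d_min - 1 = 29 - 1 = 28

28 errors


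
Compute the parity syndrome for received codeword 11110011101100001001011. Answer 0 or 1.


Syndrome = XOR of all bits = 1 XOR 1 XOR 1 XOR 1 XOR 0 XOR 0 XOR 1 XOR 1 XOR 1 XOR 0 XOR 1 XOR 1 XOR 0 XOR 0 XOR 0 XOR 0 XOR 1 XOR 0 XOR 0 XOR 1 XOR 0 XOR 1 XOR 1 = 1

1


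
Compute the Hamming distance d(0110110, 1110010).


Count differing positions: ^ . . . ^ . . = 2 differences

2


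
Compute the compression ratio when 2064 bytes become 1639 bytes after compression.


Ratio = original / compressed = 2064 / 1639 = 1.2593

1.2593


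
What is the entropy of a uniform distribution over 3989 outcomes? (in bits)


H = log2(n) = log2(3989) = 11.9618

11.9618 bits


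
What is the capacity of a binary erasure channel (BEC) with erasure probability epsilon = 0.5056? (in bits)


C = 1 - epsilon = 1 - 0.5056 = 0.4944

0.4944 bits


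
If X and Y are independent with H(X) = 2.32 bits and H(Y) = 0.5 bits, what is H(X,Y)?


For independent variables, H(X,Y) = H(X) + H(Y) = 2.32 + 0.5 = 2.82

2.82 bits


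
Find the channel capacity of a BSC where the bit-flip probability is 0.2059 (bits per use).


H(p) = -p*log2(p) - (1-p)*log2(1-p) = -0.2059*log2(0.2059) - 0.7941*log2(0.7941) = 0.469449 + 0.264124 = 0.7336. C = 1 - H(p) = 1 - 0.7336 = 0.2664

0.2664 bits


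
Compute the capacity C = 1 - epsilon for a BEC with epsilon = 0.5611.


C = 1 - epsilon = 1 - 0.5611 = 0.4389

0.4389 bits


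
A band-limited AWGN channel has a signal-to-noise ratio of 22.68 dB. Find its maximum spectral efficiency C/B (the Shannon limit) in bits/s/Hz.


SNR_linear = 10^(22.68/10) = 185.3532; C/B = log2(1 + SNR_linear) = log2(1 + 185.3532) = 7.5419

7.5419 bits/s/Hz


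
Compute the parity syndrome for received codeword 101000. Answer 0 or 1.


Syndrome = XOR of all bits = 1 XOR 0 XOR 1 XOR 0 XOR 0 XOR 0 = 0

0


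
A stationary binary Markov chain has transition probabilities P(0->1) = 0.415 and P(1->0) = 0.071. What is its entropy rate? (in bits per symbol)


Stationary distribution: pi_0 = p10/(p01+p10) = 0.1461, pi_1 = 0.8539. Entropy rate H' = pi_0*H(p01) + pi_1*H(p10) = 0.1461*0.9791 + 0.8539*0.3696 = 0.4587

0.4587 bits/symbol


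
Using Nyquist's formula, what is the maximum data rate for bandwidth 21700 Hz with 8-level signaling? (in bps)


Rate = 2 * B * log2(M) = 2 * 21700 * 3.0 = 130200.0

130200.0 bps


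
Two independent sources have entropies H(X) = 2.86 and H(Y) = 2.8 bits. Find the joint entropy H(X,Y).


For independent variables, H(X,Y) = H(X) + H(Y) = 2.86 + 2.8 = 5.66

5.66 bits


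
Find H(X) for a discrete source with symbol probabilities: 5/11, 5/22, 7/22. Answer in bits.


H = -sum(p_i * log2(p_i)). Terms: -(5/11)*log2(5/11) = 0.517047; -(5/22)*log2(5/22) = 0.485796; -(7/22)*log2(7/22) = 0.525661. H = 0.517047 + 0.485796 + 0.525661 = 1.5285

1.5285 bits


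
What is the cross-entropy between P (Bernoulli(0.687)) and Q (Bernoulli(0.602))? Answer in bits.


H(P,Q) = -p*log2(q) - (1-p)*log2(1-q). -0.687*log2(0.602) = 0.502997; -0.313*log2(0.398) = 0.416027. H(P,Q) = 0.502997 + 0.416027 = 0.919

0.919 bits


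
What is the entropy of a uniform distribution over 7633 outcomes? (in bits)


H = log2(n) = log2(7633) = 12.898

12.898 bits


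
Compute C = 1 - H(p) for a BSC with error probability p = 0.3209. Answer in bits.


H(p) = -p*log2(p) - (1-p)*log2(1-p) = -0.3209*log2(0.3209) - 0.6791*log2(0.6791) = 0.526213 + 0.379144 = 0.9054. C = 1 - H(p) = 1 - 0.9054 = 0.0946

0.0946 bits


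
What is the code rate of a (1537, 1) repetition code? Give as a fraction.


Rate = k/n = 1/1537

1/1537


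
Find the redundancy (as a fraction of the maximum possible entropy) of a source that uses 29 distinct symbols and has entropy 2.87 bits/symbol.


H_max = log2(K) = log2(29) = 4.858 bits/symbol. Redundancy = 1 - H/H_max = 1 - 2.87/4.858 = 1 - 0.5908 = 0.4092

0.4092


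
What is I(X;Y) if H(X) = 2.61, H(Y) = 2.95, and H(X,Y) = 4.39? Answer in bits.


I(X;Y) = H(X) + H(Y) - H(X,Y) = 2.61 + 2.95 - 4.39 = 1.17

1.17 bits


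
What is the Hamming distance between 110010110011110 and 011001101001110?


Count differing positions: ^ . ^ . ^ ^ . ^ ^ . ^ . . . . = 7 differences

7


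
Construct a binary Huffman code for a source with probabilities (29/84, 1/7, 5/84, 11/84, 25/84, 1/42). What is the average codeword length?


Huffman construction (repeatedly merge the two least-probable nodes; each merge adds 1 bit to every symbol beneath it): 1/42 + 5/84 = 1/12; 1/12 + 11/84 = 3/14; 1/7 + 3/14 = 5/14; 25/84 + 29/84 = 9/14; 5/14 + 9/14 = 1. Resulting codeword lengths (in the order the probabilities were given): (2, 2, 4, 3, 2, 4). L_avg = sum(p_i * l_i) = 29/84*2 + 1/7*2 + 5/84*4 + 11/84*3 + 25/84*2 + 1/42*4 = 193/84 = 2.2976

2.2976 bits


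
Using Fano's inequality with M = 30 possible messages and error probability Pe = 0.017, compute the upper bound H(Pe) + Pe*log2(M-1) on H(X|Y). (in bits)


H(Pe) = -Pe*log2(Pe) - (1-Pe)*log2(1-Pe) = -0.017*log2(0.017) - 0.983*log2(0.983) = 0.099931 + 0.024316 = 0.1242. Pe*log2(M-1) = 0.017*log2(29) = 0.082586. Bound = H(Pe) + Pe*log2(M-1) = 0.099931 + 0.024316 + 0.082586 = 0.2068

0.2068 bits


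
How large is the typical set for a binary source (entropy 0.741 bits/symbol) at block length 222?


log2|A_typical| = nH = 222 * 0.741 = 164.502, so |A_typical| ~ 2^164.502 = 3.312e+49

3.312e+49


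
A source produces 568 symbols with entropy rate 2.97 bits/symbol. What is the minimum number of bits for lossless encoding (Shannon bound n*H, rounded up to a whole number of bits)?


Minimum bits >= n * H = 568 * 2.97 = 1686.96, rounded up to a whole number of bits = 1687

1687 bits


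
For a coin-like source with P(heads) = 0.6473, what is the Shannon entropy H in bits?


H = -p*log2(p) - (1-p)*log2(1-p). -0.6473*log2(0.6473) = 0.406177; -0.3527*log2(0.3527) = 0.530280. H = 0.406177 + 0.530280 = 0.9365

0.9365 bits


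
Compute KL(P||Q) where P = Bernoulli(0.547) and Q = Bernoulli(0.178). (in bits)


KL = p*log2(p/q) + (1-p)*log2((1-p)/(1-q)) = 0.547*log2(0.547/0.178) + 0.453*log2(0.453/0.822) = 0.4965

0.4965 bits


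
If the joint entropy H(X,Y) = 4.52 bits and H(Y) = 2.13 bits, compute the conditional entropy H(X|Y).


H(X|Y) = H(X,Y) - H(Y) = 4.52 - 2.13 = 2.39

2.39 bits


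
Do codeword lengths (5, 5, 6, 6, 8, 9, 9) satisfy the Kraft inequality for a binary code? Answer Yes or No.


Kraft sum = sum(2^(-l_i)) = 0.1016, need <= 1. Result: satisfied (a binary prefix-free code with these lengths exists)

Yes


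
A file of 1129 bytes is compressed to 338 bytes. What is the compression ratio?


Ratio = original / compressed = 1129 / 338 = 3.3402

3.3402


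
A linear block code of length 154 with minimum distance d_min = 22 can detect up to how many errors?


Detection capability = d_min - 1 = 22 - 1 = 21

21 errors


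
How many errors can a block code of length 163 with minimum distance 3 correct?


Correction capability = floor((d-1)/2) = floor((3-1)/2) = 1

1 errors


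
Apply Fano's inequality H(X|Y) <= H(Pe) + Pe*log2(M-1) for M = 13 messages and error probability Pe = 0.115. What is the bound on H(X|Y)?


H(Pe) = -Pe*log2(Pe) - (1-Pe)*log2(1-Pe) = -0.115*log2(0.115) - 0.885*log2(0.885) = 0.358834 + 0.155982 = 0.5148. Pe*log2(M-1) = 0.115*log2(12) = 0.412271. Bound = H(Pe) + Pe*log2(M-1) = 0.358834 + 0.155982 + 0.412271 = 0.9271

0.9271 bits


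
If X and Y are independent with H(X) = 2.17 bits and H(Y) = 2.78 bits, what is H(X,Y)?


For independent variables, H(X,Y) = H(X) + H(Y) = 2.17 + 2.78 = 4.95

4.95 bits


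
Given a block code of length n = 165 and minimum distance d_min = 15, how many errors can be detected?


Detection capability = d_min - 1 = 15 - 1 = 14

14 errors


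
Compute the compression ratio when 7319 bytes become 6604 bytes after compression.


Ratio = original / compressed = 7319 / 6604 = 1.1083

1.1083


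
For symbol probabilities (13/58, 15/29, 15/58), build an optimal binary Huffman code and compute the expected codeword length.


Huffman construction (repeatedly merge the two least-probable nodes; each merge adds 1 bit to every symbol beneath it): 13/58 + 15/58 = 14/29; 14/29 + 15/29 = 1. Resulting codeword lengths (in the order the probabilities were given): (2, 1, 2). L_avg = sum(p_i * l_i) = 13/58*2 + 15/29*1 + 15/58*2 = 43/29 = 1.4828

1.4828 bits


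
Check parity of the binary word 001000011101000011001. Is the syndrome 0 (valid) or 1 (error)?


Syndrome = XOR of all bits = 0 XOR 0 XOR 1 XOR 0 XOR 0 XOR 0 XOR 0 XOR 1 XOR 1 XOR 1 XOR 0 XOR 1 XOR 0 XOR 0 XOR 0 XOR 0 XOR 1 XOR 1 XOR 0 XOR 0 XOR 1 = 0

0


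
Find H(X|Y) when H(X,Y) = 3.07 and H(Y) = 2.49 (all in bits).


H(X|Y) = H(X,Y) - H(Y) = 3.07 - 2.49 = 0.58

0.58 bits


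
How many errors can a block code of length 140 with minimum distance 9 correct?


Correction capability = floor((d-1)/2) = floor((9-1)/2) = 4

4 errors


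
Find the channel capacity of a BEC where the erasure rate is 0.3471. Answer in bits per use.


C = 1 - epsilon = 1 - 0.3471 = 0.6529

0.6529 bits


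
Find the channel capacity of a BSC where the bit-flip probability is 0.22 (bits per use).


H(p) = -p*log2(p) - (1-p)*log2(1-p) = -0.22*log2(0.22) - 0.78*log2(0.78) = 0.480573 + 0.279594 = 0.7602. C = 1 - H(p) = 1 - 0.7602 = 0.2398

0.2398 bits


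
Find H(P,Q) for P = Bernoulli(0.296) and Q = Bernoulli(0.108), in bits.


H(P,Q) = -p*log2(q) - (1-p)*log2(1-q). -0.296*log2(0.108) = 0.950425; -0.704*log2(0.892) = 0.116079. H(P,Q) = 0.950425 + 0.116079 = 1.0665

1.0665 bits


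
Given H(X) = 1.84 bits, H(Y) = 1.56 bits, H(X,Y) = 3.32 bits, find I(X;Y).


I(X;Y) = H(X) + H(Y) - H(X,Y) = 1.84 + 1.56 - 3.32 = 0.08

0.08 bits


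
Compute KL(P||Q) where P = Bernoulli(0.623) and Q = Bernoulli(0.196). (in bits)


KL = p*log2(p/q) + (1-p)*log2((1-p)/(1-q)) = 0.623*log2(0.623/0.196) + 0.377*log2(0.377/0.804) = 0.6275

0.6275 bits


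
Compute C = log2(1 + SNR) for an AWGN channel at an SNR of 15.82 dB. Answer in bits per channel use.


SNR_linear = 10^(15.82/10) = 38.1944; C = log2(1 + SNR_linear) = log2(1 + 38.1944) = 5.2926

5.2926 bits/channel use


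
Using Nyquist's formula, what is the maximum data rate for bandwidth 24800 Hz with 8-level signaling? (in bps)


Rate = 2 * B * log2(M) = 2 * 24800 * 3.0 = 148800.0

148800.0 bps


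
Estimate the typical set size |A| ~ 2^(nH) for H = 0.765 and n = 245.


log2|A_typical| = nH = 245 * 0.765 = 187.425, so |A_typical| ~ 2^187.425 = 2.634e+56

2.634e+56


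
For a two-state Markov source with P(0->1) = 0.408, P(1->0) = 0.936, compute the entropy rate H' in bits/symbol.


Stationary distribution: pi_0 = p10/(p01+p10) = 0.6964, pi_1 = 0.3036. Entropy rate H' = pi_0*H(p01) + pi_1*H(p10) = 0.6964*0.9754 + 0.3036*0.3431 = 0.7835

0.7835 bits/symbol


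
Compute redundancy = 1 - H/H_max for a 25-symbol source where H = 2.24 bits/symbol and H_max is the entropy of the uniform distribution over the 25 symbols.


H_max = log2(K) = log2(25) = 4.6439 bits/symbol. Redundancy = 1 - H/H_max = 1 - 2.24/4.6439 = 1 - 0.4824 = 0.5176

0.5176


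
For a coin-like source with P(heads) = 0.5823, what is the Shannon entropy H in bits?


H = -p*log2(p) - (1-p)*log2(1-p). -0.5823*log2(0.5823) = 0.454290; -0.4177*log2(0.4177) = 0.526077. H = 0.454290 + 0.526077 = 0.9804

0.9804 bits


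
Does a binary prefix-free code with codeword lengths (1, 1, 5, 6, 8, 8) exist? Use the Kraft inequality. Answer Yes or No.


Kraft sum = sum(2^(-l_i)) = 1.0547, need <= 1. Result: violated (a binary prefix-free code with these lengths cannot exist)

No


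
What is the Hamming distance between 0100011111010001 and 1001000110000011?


Count differing positions: ^ ^ . ^ . ^ ^ . . ^ . ^ . . ^ . = 8 differences

8


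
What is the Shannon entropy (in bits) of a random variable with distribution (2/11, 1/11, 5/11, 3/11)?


H = -sum(p_i * log2(p_i)). Terms: -(2/11)*log2(2/11) = 0.447169; -(1/11)*log2(1/11) = 0.314494; -(5/11)*log2(5/11) = 0.517047; -(3/11)*log2(3/11) = 0.511219. H = 0.447169 + 0.314494 + 0.517047 + 0.511219 = 1.7899

1.7899 bits


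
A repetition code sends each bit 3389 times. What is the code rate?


Rate = k/n = 1/3389

1/3389


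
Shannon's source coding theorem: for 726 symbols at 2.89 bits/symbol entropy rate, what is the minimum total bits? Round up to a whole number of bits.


Minimum bits >= n * H = 726 * 2.89 = 2098.14, rounded up to a whole number of bits = 2099

2099 bits


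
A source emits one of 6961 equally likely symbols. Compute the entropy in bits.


H = log2(n) = log2(6961) = 12.7651

12.7651 bits


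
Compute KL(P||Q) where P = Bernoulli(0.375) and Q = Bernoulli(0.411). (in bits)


KL = p*log2(p/q) + (1-p)*log2((1-p)/(1-q)) = 0.375*log2(0.375/0.411) + 0.625*log2(0.625/0.589) = 0.0039

0.0039 bits


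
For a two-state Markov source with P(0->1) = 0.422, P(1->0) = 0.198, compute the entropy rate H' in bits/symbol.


Stationary distribution: pi_0 = p10/(p01+p10) = 0.3194, pi_1 = 0.6806. Entropy rate H' = pi_0*H(p01) + pi_1*H(p10) = 0.3194*0.9824 + 0.6806*0.7179 = 0.8024

0.8024 bits/symbol


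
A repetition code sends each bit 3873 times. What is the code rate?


Rate = k/n = 1/3873

1/3873


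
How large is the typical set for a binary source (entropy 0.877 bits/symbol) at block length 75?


log2|A_typical| = nH = 75 * 0.877 = 65.775, so |A_typical| ~ 2^65.775 = 6.313e+19

6.313e+19


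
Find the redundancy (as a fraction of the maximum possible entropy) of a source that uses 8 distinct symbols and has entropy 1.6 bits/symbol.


H_max = log2(K) = log2(8) = 3.0 bits/symbol. Redundancy = 1 - H/H_max = 1 - 1.6/3.0 = 1 - 0.5333 = 0.4667

0.4667


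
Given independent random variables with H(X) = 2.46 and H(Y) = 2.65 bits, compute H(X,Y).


For independent variables, H(X,Y) = H(X) + H(Y) = 2.46 + 2.65 = 5.11

5.11 bits


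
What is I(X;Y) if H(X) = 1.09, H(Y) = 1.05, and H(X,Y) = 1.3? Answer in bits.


I(X;Y) = H(X) + H(Y) - H(X,Y) = 1.09 + 1.05 - 1.3 = 0.84

0.84 bits


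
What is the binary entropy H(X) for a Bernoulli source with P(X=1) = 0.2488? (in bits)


H = -p*log2(p) - (1-p)*log2(1-p). -0.2488*log2(0.2488) = 0.499327; -0.7512*log2(0.7512) = 0.310044. H = 0.499327 + 0.310044 = 0.8094

0.8094 bits


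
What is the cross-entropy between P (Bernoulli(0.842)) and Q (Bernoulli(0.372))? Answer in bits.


H(P,Q) = -p*log2(q) - (1-p)*log2(1-q). -0.842*log2(0.372) = 1.201219; -0.158*log2(0.628) = 0.106044. H(P,Q) = 1.201219 + 0.106044 = 1.3073

1.3073 bits


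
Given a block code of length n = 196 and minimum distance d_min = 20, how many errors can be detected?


Detection capability = d_min - 1 = 20 - 1 = 19

19 errors


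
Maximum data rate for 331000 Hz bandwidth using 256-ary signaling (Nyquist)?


Rate = 2 * B * log2(M) = 2 * 331000 * 8.0 = 5296000.0

5296000.0 bps


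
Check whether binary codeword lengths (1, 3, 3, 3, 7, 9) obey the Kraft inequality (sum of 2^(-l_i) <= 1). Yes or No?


Kraft sum = sum(2^(-l_i)) = 0.8848, need <= 1. Result: satisfied (a binary prefix-free code with these lengths exists)

Yes


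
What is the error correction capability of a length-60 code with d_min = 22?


Correction capability = floor((d-1)/2) = floor((22-1)/2) = 10

10 errors


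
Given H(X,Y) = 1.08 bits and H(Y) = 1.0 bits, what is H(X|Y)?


H(X|Y) = H(X,Y) - H(Y) = 1.08 - 1.0 = 0.08

0.08 bits


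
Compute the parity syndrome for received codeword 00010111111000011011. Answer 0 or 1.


Syndrome = XOR of all bits = 0 XOR 0 XOR 0 XOR 1 XOR 0 XOR 1 XOR 1 XOR 1 XOR 1 XOR 1 XOR 1 XOR 0 XOR 0 XOR 0 XOR 0 XOR 1 XOR 1 XOR 0 XOR 1 XOR 1 = 1

1


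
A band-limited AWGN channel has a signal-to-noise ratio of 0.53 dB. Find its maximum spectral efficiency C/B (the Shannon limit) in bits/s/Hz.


SNR_linear = 10^(0.53/10) = 1.1298; C/B = log2(1 + SNR_linear) = log2(1 + 1.1298) = 1.0907

1.0907 bits/s/Hz


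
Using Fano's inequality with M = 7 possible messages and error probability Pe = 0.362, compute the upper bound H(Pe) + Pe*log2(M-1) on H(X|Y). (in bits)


H(Pe) = -Pe*log2(Pe) - (1-Pe)*log2(1-Pe) = -0.362*log2(0.362) - 0.638*log2(0.638) = 0.530670 + 0.413661 = 0.9443. Pe*log2(M-1) = 0.362*log2(6) = 0.935756. Bound = H(Pe) + Pe*log2(M-1) = 0.530670 + 0.413661 + 0.935756 = 1.8801

1.8801 bits


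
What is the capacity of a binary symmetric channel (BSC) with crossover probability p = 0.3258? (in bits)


H(p) = -p*log2(p) - (1-p)*log2(1-p) = -0.3258*log2(0.3258) - 0.6742*log2(0.6742) = 0.527125 + 0.383452 = 0.9106. C = 1 - H(p) = 1 - 0.9106 = 0.0894

0.0894 bits


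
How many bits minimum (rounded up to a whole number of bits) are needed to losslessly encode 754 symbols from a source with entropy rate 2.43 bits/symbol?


Minimum bits >= n * H = 754 * 2.43 = 1832.22, rounded up to a whole number of bits = 1833

1833 bits


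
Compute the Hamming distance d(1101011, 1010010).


Count differing positions: . ^ ^ ^ . . ^ = 4 differences

4


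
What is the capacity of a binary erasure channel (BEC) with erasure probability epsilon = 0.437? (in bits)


C = 1 - epsilon = 1 - 0.437 = 0.563

0.563 bits


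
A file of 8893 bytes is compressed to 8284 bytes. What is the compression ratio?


Ratio = original / compressed = 8893 / 8284 = 1.0735

1.0735


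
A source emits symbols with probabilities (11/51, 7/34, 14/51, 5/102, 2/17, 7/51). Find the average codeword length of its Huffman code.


Huffman construction (repeatedly merge the two least-probable nodes; each merge adds 1 bit to every symbol beneath it): 5/102 + 2/17 = 1/6; 7/51 + 1/6 = 31/102; 7/34 + 11/51 = 43/102; 14/51 + 31/102 = 59/102; 43/102 + 59/102 = 1. Resulting codeword lengths (in the order the probabilities were given): (2, 2, 2, 4, 4, 3). L_avg = sum(p_i * l_i) = 11/51*2 + 7/34*2 + 14/51*2 + 5/102*4 + 2/17*4 + 7/51*3 = 42/17 = 2.4706

2.4706 bits


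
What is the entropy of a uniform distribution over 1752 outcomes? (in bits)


H = log2(n) = log2(1752) = 10.7748

10.7748 bits


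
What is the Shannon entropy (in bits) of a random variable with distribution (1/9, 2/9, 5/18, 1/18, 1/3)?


H = -sum(p_i * log2(p_i)). Terms: -(1/9)*log2(1/9) = 0.352214; -(2/9)*log2(2/9) = 0.482206; -(5/18)*log2(5/18) = 0.513332; -(1/18)*log2(1/18) = 0.231663; -(1/3)*log2(1/3) = 0.528321. H = 0.352214 + 0.482206 + 0.513332 + 0.231663 + 0.528321 = 2.1077

2.1077 bits


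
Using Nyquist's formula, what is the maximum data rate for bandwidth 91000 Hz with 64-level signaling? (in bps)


Rate = 2 * B * log2(M) = 2 * 91000 * 6.0 = 1092000.0

1092000.0 bps


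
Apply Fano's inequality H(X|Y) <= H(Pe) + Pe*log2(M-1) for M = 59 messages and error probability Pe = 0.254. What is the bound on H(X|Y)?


H(Pe) = -Pe*log2(Pe) - (1-Pe)*log2(1-Pe) = -0.254*log2(0.254) - 0.746*log2(0.746) = 0.502183 + 0.315373 = 0.8176. Pe*log2(M-1) = 0.254*log2(58) = 1.487927. Bound = H(Pe) + Pe*log2(M-1) = 0.502183 + 0.315373 + 1.487927 = 2.3055

2.3055 bits


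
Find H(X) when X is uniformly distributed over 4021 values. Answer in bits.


H = log2(n) = log2(4021) = 11.9733

11.9733 bits
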